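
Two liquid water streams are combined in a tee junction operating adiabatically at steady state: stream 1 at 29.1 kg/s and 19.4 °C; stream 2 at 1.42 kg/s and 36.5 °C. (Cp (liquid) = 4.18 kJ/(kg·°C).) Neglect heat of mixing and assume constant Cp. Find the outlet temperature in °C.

T_out = 20.2 °C

No heat crosses the boundary, so H_out = H_in.
T_out = Σ ṁᵢCp,ᵢTᵢ / Σ ṁᵢCp,ᵢ
      = 2576.4 / 127.57 = 20.196 °C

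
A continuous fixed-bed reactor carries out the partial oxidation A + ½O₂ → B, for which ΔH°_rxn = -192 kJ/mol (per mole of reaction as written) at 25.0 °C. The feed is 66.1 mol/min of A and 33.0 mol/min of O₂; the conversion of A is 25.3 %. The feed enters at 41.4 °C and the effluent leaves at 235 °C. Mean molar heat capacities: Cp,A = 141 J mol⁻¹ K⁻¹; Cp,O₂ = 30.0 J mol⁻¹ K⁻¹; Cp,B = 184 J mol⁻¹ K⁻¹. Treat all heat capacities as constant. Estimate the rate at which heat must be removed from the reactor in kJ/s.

Q_out = 18.6 kJ/s

Extent of reaction ξ = 0.253 × 66.1 = 16.723 mol/min
Reaction term: ξ·ΔH°_rxn = 16.723 × -192 = -3210.9 kJ/min
Sensible, feed 41.4→25 °C: -169.09 kJ/min
Outlet flows (mol/min): A 49.377, O₂ 24.638, B 16.723
Sensible, products 25→235 °C: 2263.5 kJ/min
Q = ΔH = -1116.5 kJ/min = -18.608 kW
Heat removed = 18.608 kJ/s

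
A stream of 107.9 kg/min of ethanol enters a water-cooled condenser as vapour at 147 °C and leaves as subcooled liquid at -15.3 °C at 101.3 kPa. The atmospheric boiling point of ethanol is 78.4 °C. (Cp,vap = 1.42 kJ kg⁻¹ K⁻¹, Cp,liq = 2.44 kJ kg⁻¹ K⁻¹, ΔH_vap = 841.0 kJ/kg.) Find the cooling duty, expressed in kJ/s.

Q_c = 2100 kJ/s

vapour 147→78.4 °C: -97.412 kJ/kg
condensation at 78.4 °C: -841 kJ/kg
liquid 78.4→-15.3 °C: -228.63 kJ/kg
Δh = -97.412 + -841 + -228.63 = -1167 kJ/kg
Q = ṁ·Δh = 107.9 kg/min × -1167 kJ/kg = -125920 kJ/min
|Q| = 2098.7 kW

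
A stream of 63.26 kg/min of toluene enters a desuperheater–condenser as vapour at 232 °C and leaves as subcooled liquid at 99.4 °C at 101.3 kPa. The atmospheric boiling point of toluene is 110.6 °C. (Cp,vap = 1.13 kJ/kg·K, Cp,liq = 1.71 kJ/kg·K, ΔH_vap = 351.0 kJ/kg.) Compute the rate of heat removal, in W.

Q_c = 535000 W

vapour 232→110.6 °C: -137.18 kJ/kg
condensation at 110.6 °C: -351 kJ/kg
liquid 110.6→99.4 °C: -19.152 kJ/kg
Δh = -137.18 + -351 + -19.152 = -507.33 kJ/kg
Q = ṁ·Δh = 63.26 kg/min × -507.33 kJ/kg = -32094 kJ/min
|Q| = 534.9 kW = 534900 W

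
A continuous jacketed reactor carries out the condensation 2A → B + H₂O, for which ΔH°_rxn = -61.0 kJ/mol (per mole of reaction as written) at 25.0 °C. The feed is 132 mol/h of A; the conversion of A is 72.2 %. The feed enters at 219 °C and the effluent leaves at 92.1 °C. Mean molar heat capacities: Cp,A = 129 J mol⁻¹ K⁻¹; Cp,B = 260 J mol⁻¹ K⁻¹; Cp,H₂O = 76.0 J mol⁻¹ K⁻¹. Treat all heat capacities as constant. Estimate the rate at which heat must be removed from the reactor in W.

Q_out = 1340 W

Extent of reaction ξ = 0.722 × 132 / 2 = 47.652 mol/h
Reaction term: ξ·ΔH°_rxn = 47.652 × -61.0 = -2906.8 kJ/h
Sensible, feed 219→25 °C: -3303.4 kJ/h
Outlet flows (mol/h): A 36.696, B 47.652, H₂O 47.652
Sensible, products 25→92.1 °C: 1392 kJ/h
Q = ΔH = -4818.2 kJ/h = -1.3384 kW
Heat removed = 1338.4 W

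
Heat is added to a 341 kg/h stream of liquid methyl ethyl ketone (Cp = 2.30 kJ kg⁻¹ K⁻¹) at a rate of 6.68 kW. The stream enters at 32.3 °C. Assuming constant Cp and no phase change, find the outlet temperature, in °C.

T_out = 63.0 °C

Q = 6.68 kW = 24048 kJ/h
ΔT = Q/(ṁ·Cp) = 24048/(341×2.30) = 30.662 K
T_out = 32.3 + 30.662 = 62.962 °C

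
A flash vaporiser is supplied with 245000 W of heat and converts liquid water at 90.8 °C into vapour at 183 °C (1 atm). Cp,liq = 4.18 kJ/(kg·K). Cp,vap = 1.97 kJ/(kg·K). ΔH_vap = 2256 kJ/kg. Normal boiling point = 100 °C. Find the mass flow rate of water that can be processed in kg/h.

Δh = 4.18×(100−90.8) + 2256 + 1.97×(183−100) = 2458 kJ/kg
Q = 245000 W = 245 kJ/s = 882000 kJ/h
ṁ = Q/Δh = 882000 / 2458 = 358.83 kg/h

ṁ = 359 kg/h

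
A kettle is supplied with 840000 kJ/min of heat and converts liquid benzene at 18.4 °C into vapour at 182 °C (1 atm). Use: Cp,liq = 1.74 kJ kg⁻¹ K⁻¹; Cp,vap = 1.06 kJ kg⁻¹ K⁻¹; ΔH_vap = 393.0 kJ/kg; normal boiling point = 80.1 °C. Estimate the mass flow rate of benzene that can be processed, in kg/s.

ṁ = 23.0 kg/s

Δh = 1.74×(80.1−18.4) + 393.0 + 1.06×(182−80.1) = 608.37 kJ/kg
Q = 840000 kJ/min = 14000 kJ/s = 14000 kJ/s
ṁ = Q/Δh = 14000 / 608.37 = 23.012 kg/s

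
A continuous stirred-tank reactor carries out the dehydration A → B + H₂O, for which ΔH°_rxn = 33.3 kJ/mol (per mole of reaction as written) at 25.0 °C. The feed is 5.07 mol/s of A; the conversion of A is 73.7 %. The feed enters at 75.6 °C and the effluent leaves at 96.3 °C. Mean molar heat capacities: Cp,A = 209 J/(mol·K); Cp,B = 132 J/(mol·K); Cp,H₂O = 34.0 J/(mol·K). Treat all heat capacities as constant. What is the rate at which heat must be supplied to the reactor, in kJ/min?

Extent of reaction ξ = 0.737 × 5.07 = 3.7366 mol/s
Reaction term: ξ·ΔH°_rxn = 3.7366 × 33.3 = 124.43 kJ/s
Sensible, feed 75.6→25 °C: -53.617 kJ/s
Outlet flows (mol/s): A 1.3334, B 3.7366, H₂O 3.7366
Sensible, products 25→96.3 °C: 64.096 kJ/s
Q = ΔH = 134.91 kJ/s = 134.91 kW
Heat supplied = 8094.4 kJ/min

Q_in = 8090 kJ/min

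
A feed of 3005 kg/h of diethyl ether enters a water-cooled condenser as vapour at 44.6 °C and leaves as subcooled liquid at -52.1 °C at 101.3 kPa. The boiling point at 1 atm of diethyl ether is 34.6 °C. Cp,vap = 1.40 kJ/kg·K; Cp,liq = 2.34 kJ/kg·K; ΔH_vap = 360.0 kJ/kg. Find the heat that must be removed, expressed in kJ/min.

Q_c = 28900 kJ/min

vapour 44.6→34.6 °C: -14 kJ/kg
condensation at 34.6 °C: -360 kJ/kg
liquid 34.6→-52.1 °C: -202.88 kJ/kg
Δh = -14 + -360 + -202.88 = -576.88 kJ/kg
Q = ṁ·Δh = 3005 kg/h × -576.88 kJ/kg = -1.7335e+06 kJ/h
|Q| = 481.53 kW = 28892 kJ/min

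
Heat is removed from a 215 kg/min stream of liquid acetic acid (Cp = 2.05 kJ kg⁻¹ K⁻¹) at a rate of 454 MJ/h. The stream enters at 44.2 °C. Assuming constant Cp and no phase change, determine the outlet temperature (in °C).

T_out = 27.0 °C

Q = 454 MJ/h = 7566.7 kJ/min
ΔT = Q/(ṁ·Cp) = 7566.7/(215×2.05) = 17.168 K
T_out = 44.2 − 17.168 = 27.032 °C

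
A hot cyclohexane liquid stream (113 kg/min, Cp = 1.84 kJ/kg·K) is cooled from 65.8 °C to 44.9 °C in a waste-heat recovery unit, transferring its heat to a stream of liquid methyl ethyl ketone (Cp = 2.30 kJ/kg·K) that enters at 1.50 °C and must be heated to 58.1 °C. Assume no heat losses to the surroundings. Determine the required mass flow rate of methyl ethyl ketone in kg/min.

ṁ_c = 33.4 kg/min

Heat released by hot stream: Q = 113 × 1.84 × (65.8 − 44.9) = 4345.5 kJ/min
Energy balance on cold side (adiabatic exchanger): Q = ṁ_c·Cp_c·(T_c,out − T_c,in)
ṁ_c = 4345.5 / [2.30 × (58.1 − 1.50)] = 33.381 kg/min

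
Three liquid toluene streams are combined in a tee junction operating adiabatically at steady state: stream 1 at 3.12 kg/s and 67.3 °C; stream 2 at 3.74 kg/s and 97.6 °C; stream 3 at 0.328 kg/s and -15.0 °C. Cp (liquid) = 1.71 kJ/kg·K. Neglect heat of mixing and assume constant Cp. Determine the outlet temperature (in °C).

T_out = 79.3 °C

Adiabatic, steady state ⇒ Σ ṁᵢCp,ᵢ(T_out − Tᵢ) = 0
T_out = Σ ṁᵢCp,ᵢTᵢ / Σ ṁᵢCp,ᵢ
      = 974.84 / 12.291 = 79.31 °C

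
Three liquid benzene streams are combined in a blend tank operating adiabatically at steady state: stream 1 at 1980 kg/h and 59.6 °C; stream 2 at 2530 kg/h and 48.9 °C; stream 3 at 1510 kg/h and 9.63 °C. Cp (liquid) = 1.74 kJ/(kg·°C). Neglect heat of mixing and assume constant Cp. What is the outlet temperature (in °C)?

Adiabatic, steady state ⇒ Σ ṁᵢCp,ᵢ(T_out − Tᵢ) = 0
T_out = Σ ṁᵢCp,ᵢTᵢ / Σ ṁᵢCp,ᵢ
      = 445900 / 10475 = 42.569 °C

T_out = 42.6 °C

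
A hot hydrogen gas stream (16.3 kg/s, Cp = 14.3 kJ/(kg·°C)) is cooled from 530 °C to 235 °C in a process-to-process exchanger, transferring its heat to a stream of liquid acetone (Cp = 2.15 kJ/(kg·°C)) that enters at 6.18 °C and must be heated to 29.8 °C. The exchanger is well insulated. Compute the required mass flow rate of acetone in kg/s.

Heat released by hot stream: Q = 16.3 × 14.3 × (530 − 235) = 68762 kJ/s
Energy balance on cold side (adiabatic exchanger): Q = ṁ_c·Cp_c·(T_c,out − T_c,in)
ṁ_c = 68762 / [2.15 × (29.8 − 6.18)] = 1354 kg/s

ṁ_c = 1350 kg/s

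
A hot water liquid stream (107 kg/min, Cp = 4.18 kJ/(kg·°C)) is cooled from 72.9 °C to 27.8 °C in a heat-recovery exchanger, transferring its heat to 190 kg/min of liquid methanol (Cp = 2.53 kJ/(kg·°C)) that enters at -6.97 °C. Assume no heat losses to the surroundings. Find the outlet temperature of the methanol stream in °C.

Heat released by hot stream: Q = 107 × 4.18 × (72.9 − 27.8) = 20171 kJ/min
Energy balance on cold side (adiabatic exchanger): Q = ṁ_c·Cp_c·(T_c,out − T_c,in)
T_c,out = -6.97 + 20171/(190 × 2.53) = 34.993 °C

T_c,out = 35.0 °C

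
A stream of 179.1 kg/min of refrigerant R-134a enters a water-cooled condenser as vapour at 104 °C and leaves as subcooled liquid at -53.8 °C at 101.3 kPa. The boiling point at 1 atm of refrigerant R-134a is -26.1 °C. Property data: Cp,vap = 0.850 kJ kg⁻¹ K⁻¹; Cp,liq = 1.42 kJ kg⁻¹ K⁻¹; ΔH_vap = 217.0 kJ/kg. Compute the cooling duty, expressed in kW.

vapour 104→-26.1 °C: -110.58 kJ/kg
condensation at -26.1 °C: -217 kJ/kg
liquid -26.1→-53.8 °C: -39.334 kJ/kg
Δh = -110.58 + -217 + -39.334 = -366.92 kJ/kg
Q = ṁ·Δh = 179.1 kg/min × -366.92 kJ/kg = -65715 kJ/min
|Q| = 1095.3 kW

Q_c = 1100 kW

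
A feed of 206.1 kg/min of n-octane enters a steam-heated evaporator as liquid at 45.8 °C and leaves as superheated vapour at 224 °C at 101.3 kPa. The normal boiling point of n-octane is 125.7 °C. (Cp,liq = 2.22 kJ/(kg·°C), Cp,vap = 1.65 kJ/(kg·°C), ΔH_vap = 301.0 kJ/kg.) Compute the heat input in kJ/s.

Q = 2200 kJ/s

liquid 45.8→125.7 °C: 177.38 kJ/kg
vaporisation at 125.7 °C: 301 kJ/kg
vapour 125.7→224 °C: 162.19 kJ/kg
Δh = 177.38 + 301 + 162.19 = 640.57 kJ/kg
Q = ṁ·Δh = 206.1 kg/min × 640.57 kJ/kg = 132020 kJ/min
|Q| = 2200.4 kW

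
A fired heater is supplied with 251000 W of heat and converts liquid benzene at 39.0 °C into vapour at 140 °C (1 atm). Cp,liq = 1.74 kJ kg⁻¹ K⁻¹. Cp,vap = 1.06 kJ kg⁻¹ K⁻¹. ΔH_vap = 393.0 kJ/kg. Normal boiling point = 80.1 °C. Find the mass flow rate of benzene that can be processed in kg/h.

Δh = 1.74×(80.1−39.0) + 393.0 + 1.06×(140−80.1) = 528.01 kJ/kg
Q = 251000 W = 251 kJ/s = 903600 kJ/h
ṁ = Q/Δh = 903600 / 528.01 = 1711.3 kg/h

ṁ = 1710 kg/h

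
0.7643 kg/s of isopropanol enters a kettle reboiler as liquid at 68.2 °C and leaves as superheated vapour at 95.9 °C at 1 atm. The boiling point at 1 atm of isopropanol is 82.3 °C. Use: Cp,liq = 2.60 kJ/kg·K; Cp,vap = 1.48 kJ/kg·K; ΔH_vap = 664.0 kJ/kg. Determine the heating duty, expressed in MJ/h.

liquid 68.2→82.3 °C: 36.66 kJ/kg
vaporisation at 82.3 °C: 664 kJ/kg
vapour 82.3→95.9 °C: 20.128 kJ/kg
Δh = 36.66 + 664 + 20.128 = 720.79 kJ/kg
Q = ṁ·Δh = 0.7643 kg/s × 720.79 kJ/kg = 550.9 kJ/s
|Q| = 550.9 kW = 1983.2 MJ/h

Q = 1980 MJ/h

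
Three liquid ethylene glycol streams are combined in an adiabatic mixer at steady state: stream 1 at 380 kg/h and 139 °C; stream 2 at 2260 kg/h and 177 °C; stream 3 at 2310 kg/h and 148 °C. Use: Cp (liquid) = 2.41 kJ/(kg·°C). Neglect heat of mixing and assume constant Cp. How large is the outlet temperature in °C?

Adiabatic, steady state ⇒ Σ ṁᵢCp,ᵢ(T_out − Tᵢ) = 0
T_out = Σ ṁᵢCp,ᵢTᵢ / Σ ṁᵢCp,ᵢ
      = 1.9153e+06 / 11930 = 160.55 °C

T_out = 161 °C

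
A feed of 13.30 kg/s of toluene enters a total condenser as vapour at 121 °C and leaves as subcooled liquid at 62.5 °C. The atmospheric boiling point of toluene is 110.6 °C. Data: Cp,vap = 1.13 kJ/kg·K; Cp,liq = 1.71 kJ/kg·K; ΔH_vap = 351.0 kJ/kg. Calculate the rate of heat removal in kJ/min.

vapour 121→110.6 °C: -11.752 kJ/kg
condensation at 110.6 °C: -351 kJ/kg
liquid 110.6→62.5 °C: -82.251 kJ/kg
Δh = -11.752 + -351 + -82.251 = -445 kJ/kg
Q = ṁ·Δh = 13.30 kg/s × -445 kJ/kg = -5918.5 kJ/s
|Q| = 5918.5 kW = 355110 kJ/min

Q_c = 355000 kJ/min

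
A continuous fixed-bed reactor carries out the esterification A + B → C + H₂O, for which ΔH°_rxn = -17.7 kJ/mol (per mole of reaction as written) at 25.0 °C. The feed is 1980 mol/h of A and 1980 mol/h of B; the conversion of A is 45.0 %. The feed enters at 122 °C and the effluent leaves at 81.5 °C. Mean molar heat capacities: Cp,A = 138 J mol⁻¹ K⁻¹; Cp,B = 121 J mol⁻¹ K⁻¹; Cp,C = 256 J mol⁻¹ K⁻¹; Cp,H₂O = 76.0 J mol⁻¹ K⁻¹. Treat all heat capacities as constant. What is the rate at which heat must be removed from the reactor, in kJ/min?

Extent of reaction ξ = 0.450 × 1980 = 891 mol/h
Reaction term: ξ·ΔH°_rxn = 891 × -17.7 = -15771 kJ/h
Sensible, feed 122→25 °C: -49744 kJ/h
Outlet flows (mol/h): A 1089, B 1089, C 891, H₂O 891
Sensible, products 25→81.5 °C: 32649 kJ/h
Q = ΔH = -32865 kJ/h = -9.1292 kW
Heat removed = 547.75 kJ/min

Q_out = 548 kJ/min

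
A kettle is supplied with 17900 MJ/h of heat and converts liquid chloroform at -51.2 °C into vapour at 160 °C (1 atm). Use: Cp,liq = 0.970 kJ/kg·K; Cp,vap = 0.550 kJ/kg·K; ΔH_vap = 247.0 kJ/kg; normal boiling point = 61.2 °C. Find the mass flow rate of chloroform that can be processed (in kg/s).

Δh = 0.970×(61.2−-51.2) + 247.0 + 0.550×(160−61.2) = 410.37 kJ/kg
Q = 17900 MJ/h = 4972.2 kJ/s = 4972.2 kJ/s
ṁ = Q/Δh = 4972.2 / 410.37 = 12.116 kg/s

ṁ = 12.1 kg/s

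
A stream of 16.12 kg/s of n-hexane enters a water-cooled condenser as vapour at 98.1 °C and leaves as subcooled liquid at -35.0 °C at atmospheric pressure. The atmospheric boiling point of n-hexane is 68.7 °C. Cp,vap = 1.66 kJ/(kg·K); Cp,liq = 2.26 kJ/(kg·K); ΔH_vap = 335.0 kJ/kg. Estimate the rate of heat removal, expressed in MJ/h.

vapour 98.1→68.7 °C: -48.804 kJ/kg
condensation at 68.7 °C: -335 kJ/kg
liquid 68.7→-35.0 °C: -234.36 kJ/kg
Δh = -48.804 + -335 + -234.36 = -618.17 kJ/kg
Q = ṁ·Δh = 16.12 kg/s × -618.17 kJ/kg = -9964.8 kJ/s
|Q| = 9964.8 kW = 35873 MJ/h

Q_c = 35900 MJ/h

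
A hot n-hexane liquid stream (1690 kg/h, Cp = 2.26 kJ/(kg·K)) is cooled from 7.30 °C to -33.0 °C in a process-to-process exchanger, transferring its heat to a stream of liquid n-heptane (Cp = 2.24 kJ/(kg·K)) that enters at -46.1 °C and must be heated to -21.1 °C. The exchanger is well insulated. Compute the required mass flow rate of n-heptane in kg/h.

Heat released by hot stream: Q = 1690 × 2.26 × (7.30 − -33.0) = 153920 kJ/h
Energy balance on cold side (adiabatic exchanger): Q = ṁ_c·Cp_c·(T_c,out − T_c,in)
ṁ_c = 153920 / [2.24 × (-21.1 − -46.1)] = 2748.6 kg/h

ṁ_c = 2750 kg/h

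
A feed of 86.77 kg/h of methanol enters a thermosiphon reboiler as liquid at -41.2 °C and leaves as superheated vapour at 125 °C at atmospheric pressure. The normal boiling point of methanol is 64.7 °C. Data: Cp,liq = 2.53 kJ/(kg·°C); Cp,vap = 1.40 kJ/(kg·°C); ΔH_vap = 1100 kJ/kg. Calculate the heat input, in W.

Q = 35000 W

liquid -41.2→64.7 °C: 267.93 kJ/kg
vaporisation at 64.7 °C: 1100 kJ/kg
vapour 64.7→125 °C: 84.42 kJ/kg
Δh = 267.93 + 1100 + 84.42 = 1452.3 kJ/kg
Q = ṁ·Δh = 86.77 kg/h × 1452.3 kJ/kg = 126020 kJ/h
|Q| = 35.006 kW = 35006 W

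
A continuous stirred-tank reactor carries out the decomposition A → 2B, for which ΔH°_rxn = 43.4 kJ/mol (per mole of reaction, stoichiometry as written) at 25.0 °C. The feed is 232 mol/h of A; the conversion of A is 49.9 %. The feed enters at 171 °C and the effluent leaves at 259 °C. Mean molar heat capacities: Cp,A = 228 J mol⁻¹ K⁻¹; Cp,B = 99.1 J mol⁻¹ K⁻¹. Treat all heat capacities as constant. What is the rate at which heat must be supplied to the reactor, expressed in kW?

Extent of reaction ξ = 0.499 × 232 = 115.77 mol/h
Reaction term: ξ·ΔH°_rxn = 115.77 × 43.4 = 5024.3 kJ/h
Sensible, feed 171→25 °C: -7722.8 kJ/h
Outlet flows (mol/h): A 116.23, B 231.54
Sensible, products 25→259 °C: 11570 kJ/h
Q = ΔH = 8871.9 kJ/h = 2.4644 kW
Heat supplied = 2.4644 kW

Q_in = 2.46 kW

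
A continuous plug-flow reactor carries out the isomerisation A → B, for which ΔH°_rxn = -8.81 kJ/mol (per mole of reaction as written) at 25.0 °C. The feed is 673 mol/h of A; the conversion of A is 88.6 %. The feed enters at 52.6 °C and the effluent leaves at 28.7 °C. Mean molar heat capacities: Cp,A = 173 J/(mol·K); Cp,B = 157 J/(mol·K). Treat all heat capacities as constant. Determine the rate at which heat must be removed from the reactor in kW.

Q_out = 2.24 kW

Extent of reaction ξ = 0.886 × 673 = 596.28 mol/h
Reaction term: ξ·ΔH°_rxn = 596.28 × -8.81 = -5253.2 kJ/h
Sensible, feed 52.6→25 °C: -3213.4 kJ/h
Outlet flows (mol/h): A 76.722, B 596.28
Sensible, products 25→28.7 °C: 395.49 kJ/h
Q = ΔH = -8071.2 kJ/h = -2.242 kW
Heat removed = 2.242 kW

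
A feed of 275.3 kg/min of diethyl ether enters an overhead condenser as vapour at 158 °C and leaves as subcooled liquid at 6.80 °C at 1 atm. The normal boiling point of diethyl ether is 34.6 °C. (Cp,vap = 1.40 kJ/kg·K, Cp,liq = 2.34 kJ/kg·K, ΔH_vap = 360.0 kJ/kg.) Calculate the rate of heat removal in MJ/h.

vapour 158→34.6 °C: -172.76 kJ/kg
condensation at 34.6 °C: -360 kJ/kg
liquid 34.6→6.80 °C: -65.052 kJ/kg
Δh = -172.76 + -360 + -65.052 = -597.81 kJ/kg
Q = ṁ·Δh = 275.3 kg/min × -597.81 kJ/kg = -164580 kJ/min
|Q| = 2743 kW = 9874.7 MJ/h

Q_c = 9870 MJ/h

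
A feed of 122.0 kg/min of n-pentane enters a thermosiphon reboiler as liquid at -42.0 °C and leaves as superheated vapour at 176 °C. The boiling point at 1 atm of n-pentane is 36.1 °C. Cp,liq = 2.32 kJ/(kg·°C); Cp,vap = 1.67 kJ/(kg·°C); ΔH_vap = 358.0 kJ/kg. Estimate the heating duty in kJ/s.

Q = 1570 kJ/s

liquid -42.0→36.1 °C: 181.19 kJ/kg
vaporisation at 36.1 °C: 358 kJ/kg
vapour 36.1→176 °C: 233.63 kJ/kg
Δh = 181.19 + 358 + 233.63 = 772.83 kJ/kg
Q = ṁ·Δh = 122.0 kg/min × 772.83 kJ/kg = 94285 kJ/min
|Q| = 1571.4 kW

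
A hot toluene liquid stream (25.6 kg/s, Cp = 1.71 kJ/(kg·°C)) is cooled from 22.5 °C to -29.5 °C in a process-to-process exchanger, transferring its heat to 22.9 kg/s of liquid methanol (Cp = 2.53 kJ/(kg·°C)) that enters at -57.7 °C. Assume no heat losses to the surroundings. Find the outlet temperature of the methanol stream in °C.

T_c,out = -18.4 °C

Heat released by hot stream: Q = 25.6 × 1.71 × (22.5 − -29.5) = 2276.4 kJ/s
Energy balance on cold side (adiabatic exchanger): Q = ṁ_c·Cp_c·(T_c,out − T_c,in)
T_c,out = -57.7 + 2276.4/(22.9 × 2.53) = -18.41 °C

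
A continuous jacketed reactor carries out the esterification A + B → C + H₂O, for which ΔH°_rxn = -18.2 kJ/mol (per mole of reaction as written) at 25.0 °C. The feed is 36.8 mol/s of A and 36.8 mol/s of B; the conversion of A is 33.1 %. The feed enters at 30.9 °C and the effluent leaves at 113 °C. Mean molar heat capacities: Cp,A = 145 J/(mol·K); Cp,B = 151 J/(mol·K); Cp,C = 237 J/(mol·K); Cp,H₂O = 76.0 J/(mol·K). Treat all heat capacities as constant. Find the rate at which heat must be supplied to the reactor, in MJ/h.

Q_in = 2490 MJ/h

Extent of reaction ξ = 0.331 × 36.8 = 12.181 mol/s
Reaction term: ξ·ΔH°_rxn = 12.181 × -18.2 = -221.69 kJ/s
Sensible, feed 30.9→25 °C: -64.268 kJ/s
Outlet flows (mol/s): A 24.619, B 24.619, C 12.181, H₂O 12.181
Sensible, products 25→113 °C: 976.79 kJ/s
Q = ΔH = 690.83 kJ/s = 690.83 kW
Heat supplied = 2487 MJ/h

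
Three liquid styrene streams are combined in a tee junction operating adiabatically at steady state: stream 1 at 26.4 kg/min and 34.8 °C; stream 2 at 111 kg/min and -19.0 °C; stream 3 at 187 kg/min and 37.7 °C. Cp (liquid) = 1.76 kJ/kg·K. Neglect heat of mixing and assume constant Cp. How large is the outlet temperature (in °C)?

Adiabatic, steady state ⇒ Σ ṁᵢCp,ᵢ(T_out − Tᵢ) = 0
T_out = Σ ṁᵢCp,ᵢTᵢ / Σ ṁᵢCp,ᵢ
      = 10313 / 570.94 = 18.063 °C

T_out = 18.1 °C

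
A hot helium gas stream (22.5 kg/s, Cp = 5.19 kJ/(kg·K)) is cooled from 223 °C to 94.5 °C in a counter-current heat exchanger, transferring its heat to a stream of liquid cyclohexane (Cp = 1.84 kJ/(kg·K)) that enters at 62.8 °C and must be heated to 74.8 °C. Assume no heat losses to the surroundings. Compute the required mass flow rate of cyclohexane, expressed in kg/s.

Heat released by hot stream: Q = 22.5 × 5.19 × (223 − 94.5) = 15006 kJ/s
Energy balance on cold side (adiabatic exchanger): Q = ṁ_c·Cp_c·(T_c,out − T_c,in)
ṁ_c = 15006 / [1.84 × (74.8 − 62.8)] = 679.6 kg/s

ṁ_c = 680 kg/s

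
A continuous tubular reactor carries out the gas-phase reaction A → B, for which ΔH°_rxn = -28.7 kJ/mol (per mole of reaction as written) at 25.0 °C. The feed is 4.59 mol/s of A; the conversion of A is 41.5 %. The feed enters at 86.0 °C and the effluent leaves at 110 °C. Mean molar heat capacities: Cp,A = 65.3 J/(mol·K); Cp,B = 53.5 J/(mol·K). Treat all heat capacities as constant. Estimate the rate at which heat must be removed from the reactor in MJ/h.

Q_out = 178 MJ/h

Extent of reaction ξ = 0.415 × 4.59 = 1.9048 mol/s
Reaction term: ξ·ΔH°_rxn = 1.9048 × -28.7 = -54.669 kJ/s
Sensible, feed 86.0→25 °C: -18.283 kJ/s
Outlet flows (mol/s): A 2.6852, B 1.9048
Sensible, products 25→110 °C: 23.566 kJ/s
Q = ΔH = -49.386 kJ/s = -49.386 kW
Heat removed = 177.79 MJ/h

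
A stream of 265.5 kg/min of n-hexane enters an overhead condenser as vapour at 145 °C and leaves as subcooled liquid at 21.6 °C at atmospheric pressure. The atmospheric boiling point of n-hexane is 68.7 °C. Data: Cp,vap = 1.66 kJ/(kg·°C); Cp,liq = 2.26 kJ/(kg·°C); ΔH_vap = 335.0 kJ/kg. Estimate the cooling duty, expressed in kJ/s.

Q_c = 2510 kJ/s

vapour 145→68.7 °C: -126.66 kJ/kg
condensation at 68.7 °C: -335 kJ/kg
liquid 68.7→21.6 °C: -106.45 kJ/kg
Δh = -126.66 + -335 + -106.45 = -568.1 kJ/kg
Q = ṁ·Δh = 265.5 kg/min × -568.1 kJ/kg = -150830 kJ/min
|Q| = 2513.9 kW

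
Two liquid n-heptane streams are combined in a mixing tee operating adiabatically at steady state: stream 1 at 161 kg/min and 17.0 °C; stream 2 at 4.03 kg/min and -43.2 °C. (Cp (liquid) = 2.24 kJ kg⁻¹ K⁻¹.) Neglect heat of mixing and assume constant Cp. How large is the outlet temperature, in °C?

T_out = 15.5 °C

Energy balance with Q = 0: Σ ṁᵢCp,ᵢ(T_out − Tᵢ) = 0
Σ ṁᵢCp,ᵢTᵢ = 161×2.24×17.0 + 4.03×2.24×-43.2 = 5740.9
Σ ṁᵢCp,ᵢ = 161×2.24 + 4.03×2.24 = 369.67
T_out = 5740.9 / 369.67 = 15.53 °C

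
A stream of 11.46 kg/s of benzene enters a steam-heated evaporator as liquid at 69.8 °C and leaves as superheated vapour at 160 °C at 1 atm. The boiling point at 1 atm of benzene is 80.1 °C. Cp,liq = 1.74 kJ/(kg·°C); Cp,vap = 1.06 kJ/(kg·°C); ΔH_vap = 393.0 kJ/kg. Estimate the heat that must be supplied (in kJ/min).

Q = 341000 kJ/min

liquid 69.8→80.1 °C: 17.922 kJ/kg
vaporisation at 80.1 °C: 393 kJ/kg
vapour 80.1→160 °C: 84.694 kJ/kg
Δh = 17.922 + 393 + 84.694 = 495.62 kJ/kg
Q = ṁ·Δh = 11.46 kg/s × 495.62 kJ/kg = 5679.8 kJ/s
|Q| = 5679.8 kW = 340790 kJ/min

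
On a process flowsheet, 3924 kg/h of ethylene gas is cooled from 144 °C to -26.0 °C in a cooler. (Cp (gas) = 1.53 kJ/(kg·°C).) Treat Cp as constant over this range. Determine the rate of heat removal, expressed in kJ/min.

Q_c = 17000 kJ/min

Q = ṁ·Cp·ΔT = 3924 × 1.53 × (-26.0 − 144) = -1.0206e+06 kJ/h
Converting: 1.0206e+06 / 3600 s = 283.51 kW
Cooling duty = 17011 kJ/min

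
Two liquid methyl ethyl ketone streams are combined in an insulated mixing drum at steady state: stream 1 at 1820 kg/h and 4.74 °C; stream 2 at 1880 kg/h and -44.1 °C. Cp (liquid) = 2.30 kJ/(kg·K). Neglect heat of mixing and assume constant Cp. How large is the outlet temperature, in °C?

Adiabatic, steady state ⇒ Σ ṁᵢCp,ᵢ(T_out − Tᵢ) = 0
T_out = Σ ṁᵢCp,ᵢTᵢ / Σ ṁᵢCp,ᵢ
      = -170850 / 8510 = -20.076 °C

T_out = -20.1 °C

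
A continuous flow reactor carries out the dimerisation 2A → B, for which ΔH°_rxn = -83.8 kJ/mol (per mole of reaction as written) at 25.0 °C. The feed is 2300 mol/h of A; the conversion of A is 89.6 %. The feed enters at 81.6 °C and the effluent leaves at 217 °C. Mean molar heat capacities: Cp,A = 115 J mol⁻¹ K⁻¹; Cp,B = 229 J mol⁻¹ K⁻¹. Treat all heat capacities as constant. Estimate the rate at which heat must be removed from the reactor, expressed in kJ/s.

Q_out = 14.1 kJ/s

Extent of reaction ξ = 0.896 × 2300 / 2 = 1030.4 mol/h
Reaction term: ξ·ΔH°_rxn = 1030.4 × -83.8 = -86348 kJ/h
Sensible, feed 81.6→25 °C: -14971 kJ/h
Outlet flows (mol/h): A 239.2, B 1030.4
Sensible, products 25→217 °C: 50586 kJ/h
Q = ΔH = -50732 kJ/h = -14.092 kW
Heat removed = 14.092 kJ/s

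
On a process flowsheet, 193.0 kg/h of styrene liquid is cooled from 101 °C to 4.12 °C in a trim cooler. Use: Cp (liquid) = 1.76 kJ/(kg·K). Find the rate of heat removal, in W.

Q_c = 9140 W

Q = ṁ·Cp·ΔT = 193.0 × 1.76 × (4.12 − 101) = -32908 kJ/h
Converting: 32908 / 3600 s = 9.1412 kW
Cooling duty = 9141.2 W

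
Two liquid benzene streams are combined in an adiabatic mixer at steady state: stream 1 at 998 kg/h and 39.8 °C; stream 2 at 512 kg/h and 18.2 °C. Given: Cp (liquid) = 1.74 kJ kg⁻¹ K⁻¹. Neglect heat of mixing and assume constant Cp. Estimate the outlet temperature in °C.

Energy balance with Q = 0: Σ ṁᵢCp,ᵢ(T_out − Tᵢ) = 0
Σ ṁᵢCp,ᵢTᵢ = 998×1.74×39.8 + 512×1.74×18.2 = 85328
Σ ṁᵢCp,ᵢ = 998×1.74 + 512×1.74 = 2627.4
T_out = 85328 / 2627.4 = 32.476 °C

T_out = 32.5 °C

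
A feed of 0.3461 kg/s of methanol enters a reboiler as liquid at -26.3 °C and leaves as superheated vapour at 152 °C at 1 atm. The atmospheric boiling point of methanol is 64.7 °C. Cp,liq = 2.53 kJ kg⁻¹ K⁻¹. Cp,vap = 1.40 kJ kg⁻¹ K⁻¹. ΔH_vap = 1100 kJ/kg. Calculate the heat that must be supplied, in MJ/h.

Q = 1810 MJ/h

liquid -26.3→64.7 °C: 230.23 kJ/kg
vaporisation at 64.7 °C: 1100 kJ/kg
vapour 64.7→152 °C: 122.22 kJ/kg
Δh = 230.23 + 1100 + 122.22 = 1452.5 kJ/kg
Q = ṁ·Δh = 0.3461 kg/s × 1452.5 kJ/kg = 502.69 kJ/s
|Q| = 502.69 kW = 1809.7 MJ/h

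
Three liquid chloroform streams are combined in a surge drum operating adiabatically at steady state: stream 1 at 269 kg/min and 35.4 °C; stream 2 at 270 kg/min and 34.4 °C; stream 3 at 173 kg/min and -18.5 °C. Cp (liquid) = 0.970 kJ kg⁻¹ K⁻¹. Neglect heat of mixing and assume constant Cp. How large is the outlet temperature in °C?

Energy balance with Q = 0: Σ ṁᵢCp,ᵢ(T_out − Tᵢ) = 0
Σ ṁᵢCp,ᵢTᵢ = 269×0.970×35.4 + 270×0.970×34.4 + 173×0.970×-18.5 = 15142
Σ ṁᵢCp,ᵢ = 269×0.970 + 270×0.970 + 173×0.970 = 690.64
T_out = 15142 / 690.64 = 21.924 °C

T_out = 21.9 °C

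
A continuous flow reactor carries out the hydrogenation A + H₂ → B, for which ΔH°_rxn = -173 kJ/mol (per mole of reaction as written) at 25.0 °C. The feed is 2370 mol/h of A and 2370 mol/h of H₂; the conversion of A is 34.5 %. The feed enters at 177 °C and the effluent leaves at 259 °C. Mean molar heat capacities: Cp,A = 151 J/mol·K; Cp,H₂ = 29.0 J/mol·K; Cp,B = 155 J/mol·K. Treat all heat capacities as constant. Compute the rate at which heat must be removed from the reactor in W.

Extent of reaction ξ = 0.345 × 2370 = 817.65 mol/h
Reaction term: ξ·ΔH°_rxn = 817.65 × -173 = -141450 kJ/h
Sensible, feed 177→25 °C: -64843 kJ/h
Outlet flows (mol/h): A 1552.3, H₂ 1552.3, B 817.65
Sensible, products 25→259 °C: 95041 kJ/h
Q = ΔH = -111260 kJ/h = -30.904 kW
Heat removed = 30904 W

Q_out = 30900 W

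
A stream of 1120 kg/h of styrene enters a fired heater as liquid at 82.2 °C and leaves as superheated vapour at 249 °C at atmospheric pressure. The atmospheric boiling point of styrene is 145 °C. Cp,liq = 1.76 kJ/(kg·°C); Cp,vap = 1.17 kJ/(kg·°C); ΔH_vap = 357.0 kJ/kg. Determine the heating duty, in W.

liquid 82.2→145 °C: 110.53 kJ/kg
vaporisation at 145 °C: 357 kJ/kg
vapour 145→249 °C: 121.68 kJ/kg
Δh = 110.53 + 357 + 121.68 = 589.21 kJ/kg
Q = ṁ·Δh = 1120 kg/h × 589.21 kJ/kg = 659910 kJ/h
|Q| = 183.31 kW = 183310 W

Q = 183000 W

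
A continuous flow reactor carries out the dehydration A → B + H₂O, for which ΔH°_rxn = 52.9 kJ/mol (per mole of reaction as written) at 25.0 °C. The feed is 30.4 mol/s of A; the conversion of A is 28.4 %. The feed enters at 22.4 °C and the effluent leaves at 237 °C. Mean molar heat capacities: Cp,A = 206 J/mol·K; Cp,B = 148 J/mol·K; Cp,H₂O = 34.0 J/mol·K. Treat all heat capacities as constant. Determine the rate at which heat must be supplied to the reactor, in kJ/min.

Q_in = 105000 kJ/min

Extent of reaction ξ = 0.284 × 30.4 = 8.6336 mol/s
Reaction term: ξ·ΔH°_rxn = 8.6336 × 52.9 = 456.72 kJ/s
Sensible, feed 22.4→25 °C: 16.282 kJ/s
Outlet flows (mol/s): A 21.766, B 8.6336, H₂O 8.6336
Sensible, products 25→237 °C: 1283.7 kJ/s
Q = ΔH = 1756.7 kJ/s = 1756.7 kW
Heat supplied = 105400 kJ/min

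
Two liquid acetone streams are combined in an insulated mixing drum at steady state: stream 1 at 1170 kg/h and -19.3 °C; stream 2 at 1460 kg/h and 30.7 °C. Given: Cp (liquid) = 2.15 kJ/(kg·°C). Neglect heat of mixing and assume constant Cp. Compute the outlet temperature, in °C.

T_out = 8.46 °C

Adiabatic, steady state ⇒ Σ ṁᵢCp,ᵢ(T_out − Tᵢ) = 0
Σ ṁᵢCp,ᵢTᵢ = 1170×2.15×-19.3 + 1460×2.15×30.7 = 47818
Σ ṁᵢCp,ᵢ = 1170×2.15 + 1460×2.15 = 5654.5
T_out = 47818 / 5654.5 = 8.4567 °C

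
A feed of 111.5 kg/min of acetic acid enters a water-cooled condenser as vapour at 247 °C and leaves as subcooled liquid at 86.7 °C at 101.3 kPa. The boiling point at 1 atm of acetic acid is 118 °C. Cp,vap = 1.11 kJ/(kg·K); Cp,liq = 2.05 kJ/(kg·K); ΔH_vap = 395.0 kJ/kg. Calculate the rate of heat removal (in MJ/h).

Q_c = 4030 MJ/h

vapour 247→118 °C: -143.19 kJ/kg
condensation at 118 °C: -395 kJ/kg
liquid 118→86.7 °C: -64.165 kJ/kg
Δh = -143.19 + -395 + -64.165 = -602.36 kJ/kg
Q = ṁ·Δh = 111.5 kg/min × -602.36 kJ/kg = -67163 kJ/min
|Q| = 1119.4 kW = 4029.8 MJ/h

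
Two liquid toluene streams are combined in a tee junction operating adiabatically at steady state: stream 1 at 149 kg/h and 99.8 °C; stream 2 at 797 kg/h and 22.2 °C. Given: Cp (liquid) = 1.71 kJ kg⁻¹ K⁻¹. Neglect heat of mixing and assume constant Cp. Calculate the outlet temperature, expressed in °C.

Adiabatic, steady state ⇒ Σ ṁᵢCp,ᵢ(T_out − Tᵢ) = 0
Σ ṁᵢCp,ᵢTᵢ = 149×1.71×99.8 + 797×1.71×22.2 = 55684
Σ ṁᵢCp,ᵢ = 149×1.71 + 797×1.71 = 1617.7
T_out = 55684 / 1617.7 = 34.422 °C

T_out = 34.4 °C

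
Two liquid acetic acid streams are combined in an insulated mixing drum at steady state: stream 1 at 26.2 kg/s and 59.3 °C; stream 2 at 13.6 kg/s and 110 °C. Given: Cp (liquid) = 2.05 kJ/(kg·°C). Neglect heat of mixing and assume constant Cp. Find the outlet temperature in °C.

Adiabatic, steady state ⇒ Σ ṁᵢCp,ᵢ(T_out − Tᵢ) = 0
Σ ṁᵢCp,ᵢTᵢ = 26.2×2.05×59.3 + 13.6×2.05×110 = 6251.8
Σ ṁᵢCp,ᵢ = 26.2×2.05 + 13.6×2.05 = 81.59
T_out = 6251.8 / 81.59 = 76.625 °C

T_out = 76.6 °C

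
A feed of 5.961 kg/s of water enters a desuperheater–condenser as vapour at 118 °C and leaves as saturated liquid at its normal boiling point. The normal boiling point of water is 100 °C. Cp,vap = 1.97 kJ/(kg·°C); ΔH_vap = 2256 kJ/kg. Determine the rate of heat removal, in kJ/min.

vapour 118→100 °C: -35.46 kJ/kg
condensation at 100 °C: -2256 kJ/kg
Δh = -35.46 + -2256 = -2291.5 kJ/kg
Q = ṁ·Δh = 5.961 kg/s × -2291.5 kJ/kg = -13659 kJ/s
|Q| = 13659 kW = 819560 kJ/min

Q_c = 820000 kJ/min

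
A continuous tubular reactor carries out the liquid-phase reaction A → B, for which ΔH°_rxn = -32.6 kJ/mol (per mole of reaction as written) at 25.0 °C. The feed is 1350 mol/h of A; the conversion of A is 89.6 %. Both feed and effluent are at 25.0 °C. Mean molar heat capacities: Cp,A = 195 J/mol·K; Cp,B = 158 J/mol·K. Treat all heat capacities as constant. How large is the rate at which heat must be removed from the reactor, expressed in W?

Extent of reaction ξ = 0.896 × 1350 = 1209.6 mol/h
Reaction term: ξ·ΔH°_rxn = 1209.6 × -32.6 = -39433 kJ/h
Q = ΔH = -39433 kJ/h = -10.954 kW
Heat removed = 10954 W

Q_out = 11000 W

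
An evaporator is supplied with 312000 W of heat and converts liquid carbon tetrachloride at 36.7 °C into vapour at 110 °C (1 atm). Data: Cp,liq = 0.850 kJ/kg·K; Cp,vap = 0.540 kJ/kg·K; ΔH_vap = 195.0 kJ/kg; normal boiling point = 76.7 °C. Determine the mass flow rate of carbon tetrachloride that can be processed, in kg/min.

Δh = 0.850×(76.7−36.7) + 195.0 + 0.540×(110−76.7) = 246.98 kJ/kg
Q = 312000 W = 312 kJ/s = 18720 kJ/min
ṁ = Q/Δh = 18720 / 246.98 = 75.795 kg/min

ṁ = 75.8 kg/min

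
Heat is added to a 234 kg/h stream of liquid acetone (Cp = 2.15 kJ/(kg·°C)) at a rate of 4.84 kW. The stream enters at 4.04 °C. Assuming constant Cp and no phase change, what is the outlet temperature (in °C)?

Q = 4.84 kW = 17424 kJ/h
ΔT = Q/(ṁ·Cp) = 17424/(234×2.15) = 34.633 K
T_out = 4.04 + 34.633 = 38.673 °C

T_out = 38.7 °C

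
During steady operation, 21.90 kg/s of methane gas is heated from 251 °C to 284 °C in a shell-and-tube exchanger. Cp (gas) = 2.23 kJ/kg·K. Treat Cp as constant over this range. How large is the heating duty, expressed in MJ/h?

Q = 5800 MJ/h

Q = ṁ·Cp·ΔT = 21.90 × 2.23 × (284 − 251) = 1611.6 kJ/s
Heating duty = 5801.8 MJ/h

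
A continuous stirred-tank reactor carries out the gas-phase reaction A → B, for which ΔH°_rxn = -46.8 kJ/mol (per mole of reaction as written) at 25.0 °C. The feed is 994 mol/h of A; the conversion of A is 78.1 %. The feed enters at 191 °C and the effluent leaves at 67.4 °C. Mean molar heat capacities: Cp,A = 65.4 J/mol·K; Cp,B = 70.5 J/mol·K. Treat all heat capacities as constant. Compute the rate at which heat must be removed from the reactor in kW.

Q_out = 12.3 kW

Extent of reaction ξ = 0.781 × 994 = 776.31 mol/h
Reaction term: ξ·ΔH°_rxn = 776.31 × -46.8 = -36331 kJ/h
Sensible, feed 191→25 °C: -10791 kJ/h
Outlet flows (mol/h): A 217.69, B 776.31
Sensible, products 25→67.4 °C: 2924.2 kJ/h
Q = ΔH = -44199 kJ/h = -12.277 kW
Heat removed = 12.277 kW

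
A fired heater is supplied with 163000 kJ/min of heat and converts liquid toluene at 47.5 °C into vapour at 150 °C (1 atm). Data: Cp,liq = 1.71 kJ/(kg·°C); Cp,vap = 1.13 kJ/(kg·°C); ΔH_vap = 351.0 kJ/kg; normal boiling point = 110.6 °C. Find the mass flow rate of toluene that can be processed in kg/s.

ṁ = 5.40 kg/s

Δh = 1.71×(110.6−47.5) + 351.0 + 1.13×(150−110.6) = 503.42 kJ/kg
Q = 163000 kJ/min = 2716.7 kJ/s = 2716.7 kJ/s
ṁ = Q/Δh = 2716.7 / 503.42 = 5.3964 kg/s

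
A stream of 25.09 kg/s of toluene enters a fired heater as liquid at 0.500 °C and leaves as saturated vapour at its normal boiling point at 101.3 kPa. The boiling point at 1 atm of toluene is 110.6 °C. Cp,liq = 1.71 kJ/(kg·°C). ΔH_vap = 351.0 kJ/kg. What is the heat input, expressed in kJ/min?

liquid 0.500→110.6 °C: 188.27 kJ/kg
vaporisation at 110.6 °C: 351 kJ/kg
Δh = 188.27 + 351 = 539.27 kJ/kg
Q = ṁ·Δh = 25.09 kg/s × 539.27 kJ/kg = 13530 kJ/s
|Q| = 13530 kW = 811820 kJ/min

Q = 812000 kJ/min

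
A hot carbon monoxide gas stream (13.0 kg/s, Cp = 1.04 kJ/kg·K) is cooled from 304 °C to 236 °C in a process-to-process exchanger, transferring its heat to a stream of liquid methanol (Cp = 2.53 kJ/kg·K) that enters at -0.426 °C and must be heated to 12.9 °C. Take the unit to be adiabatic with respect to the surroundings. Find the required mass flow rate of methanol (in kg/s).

ṁ_c = 27.3 kg/s

Heat released by hot stream: Q = 13.0 × 1.04 × (304 − 236) = 919.36 kJ/s
Energy balance on cold side (adiabatic exchanger): Q = ṁ_c·Cp_c·(T_c,out − T_c,in)
ṁ_c = 919.36 / [2.53 × (12.9 − -0.426)] = 27.269 kg/s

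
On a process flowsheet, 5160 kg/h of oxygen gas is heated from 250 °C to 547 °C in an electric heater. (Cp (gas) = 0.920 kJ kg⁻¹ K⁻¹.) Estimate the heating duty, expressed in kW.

Q = 392 kW

Q = ṁ·Cp·ΔT = 5160 × 0.920 × (547 − 250) = 1.4099e+06 kJ/h
Converting: 1.4099e+06 / 3600 s = 391.64 kW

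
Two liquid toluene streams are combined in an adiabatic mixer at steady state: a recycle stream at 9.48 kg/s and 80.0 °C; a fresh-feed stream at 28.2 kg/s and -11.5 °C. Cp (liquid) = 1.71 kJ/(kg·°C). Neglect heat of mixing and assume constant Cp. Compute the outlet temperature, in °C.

T_out = 11.5 °C

Adiabatic, steady state ⇒ Σ ṁᵢCp,ᵢ(T_out − Tᵢ) = 0
T_out = Σ ṁᵢCp,ᵢTᵢ / Σ ṁᵢCp,ᵢ
      = 742.31 / 64.433 = 11.521 °C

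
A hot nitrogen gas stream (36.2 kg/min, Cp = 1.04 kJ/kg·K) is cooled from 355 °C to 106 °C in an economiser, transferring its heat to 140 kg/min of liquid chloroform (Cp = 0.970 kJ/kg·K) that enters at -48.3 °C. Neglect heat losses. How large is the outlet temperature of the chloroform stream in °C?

Heat released by hot stream: Q = 36.2 × 1.04 × (355 − 106) = 9374.4 kJ/min
Energy balance on cold side (adiabatic exchanger): Q = ṁ_c·Cp_c·(T_c,out − T_c,in)
T_c,out = -48.3 + 9374.4/(140 × 0.970) = 20.731 °C

T_c,out = 20.7 °C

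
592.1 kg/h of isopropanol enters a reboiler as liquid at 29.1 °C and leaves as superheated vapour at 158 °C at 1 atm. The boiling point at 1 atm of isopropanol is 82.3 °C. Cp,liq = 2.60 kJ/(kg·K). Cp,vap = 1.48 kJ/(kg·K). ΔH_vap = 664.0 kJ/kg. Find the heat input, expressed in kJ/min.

liquid 29.1→82.3 °C: 138.32 kJ/kg
vaporisation at 82.3 °C: 664 kJ/kg
vapour 82.3→158 °C: 112.04 kJ/kg
Δh = 138.32 + 664 + 112.04 = 914.36 kJ/kg
Q = ṁ·Δh = 592.1 kg/h × 914.36 kJ/kg = 541390 kJ/h
|Q| = 150.39 kW = 9023.2 kJ/min

Q = 9020 kJ/min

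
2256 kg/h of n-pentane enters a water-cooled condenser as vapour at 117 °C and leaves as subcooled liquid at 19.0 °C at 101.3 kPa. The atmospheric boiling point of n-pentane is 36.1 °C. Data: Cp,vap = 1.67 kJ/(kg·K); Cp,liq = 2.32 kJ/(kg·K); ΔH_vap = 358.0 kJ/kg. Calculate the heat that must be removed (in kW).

Q_c = 334 kW

vapour 117→36.1 °C: -135.1 kJ/kg
condensation at 36.1 °C: -358 kJ/kg
liquid 36.1→19.0 °C: -39.672 kJ/kg
Δh = -135.1 + -358 + -39.672 = -532.77 kJ/kg
Q = ṁ·Δh = 2256 kg/h × -532.77 kJ/kg = -1.2019e+06 kJ/h
|Q| = 333.87 kW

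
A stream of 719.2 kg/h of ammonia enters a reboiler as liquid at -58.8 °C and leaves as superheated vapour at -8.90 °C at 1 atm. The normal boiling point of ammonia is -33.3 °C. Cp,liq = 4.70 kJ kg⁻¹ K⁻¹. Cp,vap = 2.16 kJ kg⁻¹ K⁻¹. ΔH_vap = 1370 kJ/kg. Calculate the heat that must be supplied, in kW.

liquid -58.8→-33.3 °C: 119.85 kJ/kg
vaporisation at -33.3 °C: 1370 kJ/kg
vapour -33.3→-8.90 °C: 52.704 kJ/kg
Δh = 119.85 + 1370 + 52.704 = 1542.6 kJ/kg
Q = ṁ·Δh = 719.2 kg/h × 1542.6 kJ/kg = 1.1094e+06 kJ/h
|Q| = 308.17 kW

Q = 308 kW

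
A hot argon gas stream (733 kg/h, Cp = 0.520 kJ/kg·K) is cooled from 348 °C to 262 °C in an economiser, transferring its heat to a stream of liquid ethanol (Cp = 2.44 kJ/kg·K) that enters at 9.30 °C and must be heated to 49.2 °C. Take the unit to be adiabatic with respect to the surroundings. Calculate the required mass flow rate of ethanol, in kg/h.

Heat released by hot stream: Q = 733 × 0.520 × (348 − 262) = 32780 kJ/h
Energy balance on cold side (adiabatic exchanger): Q = ṁ_c·Cp_c·(T_c,out − T_c,in)
ṁ_c = 32780 / [2.44 × (49.2 − 9.30)] = 336.7 kg/h

ṁ_c = 337 kg/h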